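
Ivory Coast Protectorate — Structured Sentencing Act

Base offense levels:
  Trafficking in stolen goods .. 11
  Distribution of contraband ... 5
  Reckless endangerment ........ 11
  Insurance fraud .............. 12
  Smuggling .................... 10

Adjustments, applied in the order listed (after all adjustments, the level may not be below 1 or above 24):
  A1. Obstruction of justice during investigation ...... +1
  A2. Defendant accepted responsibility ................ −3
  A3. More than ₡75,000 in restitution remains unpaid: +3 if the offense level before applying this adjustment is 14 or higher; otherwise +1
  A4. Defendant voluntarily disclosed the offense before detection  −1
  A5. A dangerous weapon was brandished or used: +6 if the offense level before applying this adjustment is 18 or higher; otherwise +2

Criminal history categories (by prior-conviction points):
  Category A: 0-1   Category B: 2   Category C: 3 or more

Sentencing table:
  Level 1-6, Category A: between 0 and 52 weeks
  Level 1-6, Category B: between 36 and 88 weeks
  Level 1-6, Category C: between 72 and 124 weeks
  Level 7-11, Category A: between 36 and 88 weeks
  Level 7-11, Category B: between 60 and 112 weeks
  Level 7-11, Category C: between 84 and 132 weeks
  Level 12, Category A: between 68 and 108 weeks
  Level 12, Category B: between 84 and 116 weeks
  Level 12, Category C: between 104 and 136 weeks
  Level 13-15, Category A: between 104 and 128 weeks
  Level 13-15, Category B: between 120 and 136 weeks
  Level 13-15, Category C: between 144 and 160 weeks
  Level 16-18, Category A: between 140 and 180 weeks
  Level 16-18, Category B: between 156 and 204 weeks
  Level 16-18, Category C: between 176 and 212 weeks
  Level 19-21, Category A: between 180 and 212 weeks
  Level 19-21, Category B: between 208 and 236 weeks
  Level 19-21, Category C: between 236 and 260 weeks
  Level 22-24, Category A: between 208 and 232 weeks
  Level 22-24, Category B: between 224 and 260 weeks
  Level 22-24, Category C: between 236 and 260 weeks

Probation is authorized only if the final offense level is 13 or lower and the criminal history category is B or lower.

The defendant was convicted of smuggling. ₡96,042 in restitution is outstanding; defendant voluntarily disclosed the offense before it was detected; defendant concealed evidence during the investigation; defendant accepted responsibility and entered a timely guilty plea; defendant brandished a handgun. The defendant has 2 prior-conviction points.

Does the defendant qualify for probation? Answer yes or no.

Yes

Base offense level for smuggling: 10.
A1 applies: 10 + 1 = 11.
A2 applies: 11 − 3 = 8.
A3 applies (level before this adjustment is 8 < 14, so +1): 8 + 1 = 9.
A4 applies: 9 − 1 = 8.
A5 applies (level before this adjustment is 8 < 18, so +2): 8 + 2 = 10.
Final offense level: 10.
Criminal history: 2 prior points → Category B (2).
Level 10 falls in the 7-11 band.
Grid: Level 7-11 × Category B = 60-112 weeks.
Probation check: level 10 ≤ 13 and category B ≤ B → eligible.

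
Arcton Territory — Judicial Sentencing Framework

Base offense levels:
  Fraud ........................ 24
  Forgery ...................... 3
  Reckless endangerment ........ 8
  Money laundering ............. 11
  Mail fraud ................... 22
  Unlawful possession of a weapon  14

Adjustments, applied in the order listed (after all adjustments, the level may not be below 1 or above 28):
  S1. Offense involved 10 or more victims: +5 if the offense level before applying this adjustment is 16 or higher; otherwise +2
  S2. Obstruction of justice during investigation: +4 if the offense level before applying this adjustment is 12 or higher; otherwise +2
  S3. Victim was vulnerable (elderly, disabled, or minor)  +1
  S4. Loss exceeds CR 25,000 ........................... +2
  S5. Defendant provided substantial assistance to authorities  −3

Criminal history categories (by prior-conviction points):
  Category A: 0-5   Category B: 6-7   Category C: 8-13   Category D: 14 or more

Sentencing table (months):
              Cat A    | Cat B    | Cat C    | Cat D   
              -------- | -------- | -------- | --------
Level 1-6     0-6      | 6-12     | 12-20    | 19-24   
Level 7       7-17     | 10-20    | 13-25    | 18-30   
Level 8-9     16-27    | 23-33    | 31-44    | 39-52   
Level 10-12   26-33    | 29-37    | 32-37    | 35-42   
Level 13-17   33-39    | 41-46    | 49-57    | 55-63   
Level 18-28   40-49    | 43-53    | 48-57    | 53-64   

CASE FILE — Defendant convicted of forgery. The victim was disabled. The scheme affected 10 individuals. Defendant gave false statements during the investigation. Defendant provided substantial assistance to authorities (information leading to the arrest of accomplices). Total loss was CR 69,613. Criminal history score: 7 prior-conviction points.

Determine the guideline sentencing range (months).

Base offense level for forgery: 3.
S1 applies (level before this adjustment is 3 < 16, so +2): 3 + 2 = 5.
S2 applies (level before this adjustment is 5 < 12, so +2): 5 + 2 = 7.
S3 applies: 7 + 1 = 8.
S4 applies: 8 + 2 = 10.
S5 applies: 10 − 3 = 7.
Final offense level: 7.
Criminal history: 7 prior points → Category B (6-7).
Level 7 falls in the 7 band.
Grid: Level 7 × Category B = 10-20 months.

10-20 months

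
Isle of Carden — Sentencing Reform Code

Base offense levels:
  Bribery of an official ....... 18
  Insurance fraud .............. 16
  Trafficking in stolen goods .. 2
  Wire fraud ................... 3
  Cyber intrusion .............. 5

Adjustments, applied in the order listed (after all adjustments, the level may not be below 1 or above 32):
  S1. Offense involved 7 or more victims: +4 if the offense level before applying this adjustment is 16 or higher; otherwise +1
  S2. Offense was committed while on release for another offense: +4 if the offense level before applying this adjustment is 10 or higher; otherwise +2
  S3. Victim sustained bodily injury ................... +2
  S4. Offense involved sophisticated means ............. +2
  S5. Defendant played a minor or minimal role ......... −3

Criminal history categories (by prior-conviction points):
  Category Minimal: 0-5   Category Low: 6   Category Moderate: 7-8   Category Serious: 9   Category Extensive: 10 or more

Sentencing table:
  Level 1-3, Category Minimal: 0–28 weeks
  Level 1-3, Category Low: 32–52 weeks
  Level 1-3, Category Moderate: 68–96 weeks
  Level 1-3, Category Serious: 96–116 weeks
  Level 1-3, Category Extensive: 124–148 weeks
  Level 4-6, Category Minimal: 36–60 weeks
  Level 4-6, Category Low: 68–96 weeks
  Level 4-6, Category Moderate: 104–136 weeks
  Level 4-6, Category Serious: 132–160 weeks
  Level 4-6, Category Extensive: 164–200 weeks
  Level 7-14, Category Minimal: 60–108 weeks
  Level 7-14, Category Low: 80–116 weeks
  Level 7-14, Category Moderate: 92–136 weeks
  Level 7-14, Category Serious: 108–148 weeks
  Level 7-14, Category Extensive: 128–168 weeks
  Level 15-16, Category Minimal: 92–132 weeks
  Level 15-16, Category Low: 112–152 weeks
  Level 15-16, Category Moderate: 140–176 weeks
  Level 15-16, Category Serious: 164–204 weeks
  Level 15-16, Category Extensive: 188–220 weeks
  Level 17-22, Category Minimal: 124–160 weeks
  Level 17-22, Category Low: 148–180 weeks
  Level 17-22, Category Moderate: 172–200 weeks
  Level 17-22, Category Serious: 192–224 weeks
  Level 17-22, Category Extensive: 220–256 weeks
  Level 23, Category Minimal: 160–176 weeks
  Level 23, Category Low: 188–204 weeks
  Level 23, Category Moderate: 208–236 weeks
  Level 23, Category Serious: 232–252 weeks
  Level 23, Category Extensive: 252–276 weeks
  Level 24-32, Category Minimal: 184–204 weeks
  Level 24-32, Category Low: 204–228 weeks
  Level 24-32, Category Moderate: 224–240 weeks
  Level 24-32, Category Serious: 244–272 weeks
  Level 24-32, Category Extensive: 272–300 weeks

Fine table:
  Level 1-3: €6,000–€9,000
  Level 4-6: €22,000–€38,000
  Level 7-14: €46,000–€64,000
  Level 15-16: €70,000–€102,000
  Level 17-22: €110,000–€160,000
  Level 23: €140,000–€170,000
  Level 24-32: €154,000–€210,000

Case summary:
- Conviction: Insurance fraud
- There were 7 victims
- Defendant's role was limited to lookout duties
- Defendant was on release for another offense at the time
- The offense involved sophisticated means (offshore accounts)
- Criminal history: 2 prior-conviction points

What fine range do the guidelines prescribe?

Base offense level for insurance fraud: 16.
S1 applies (level before this adjustment is 16 ≥ 16, so +4): 16 + 4 = 20.
S2 applies (level before this adjustment is 20 ≥ 10, so +4): 20 + 4 = 24.
S3 does not apply.
S4 applies: 24 + 2 = 26.
S5 applies: 26 − 3 = 23.
Final offense level: 23.
Level 23 falls in the 23 band.
Fine table: Level 23 → €140,000–€170,000.

€140,000–€170,000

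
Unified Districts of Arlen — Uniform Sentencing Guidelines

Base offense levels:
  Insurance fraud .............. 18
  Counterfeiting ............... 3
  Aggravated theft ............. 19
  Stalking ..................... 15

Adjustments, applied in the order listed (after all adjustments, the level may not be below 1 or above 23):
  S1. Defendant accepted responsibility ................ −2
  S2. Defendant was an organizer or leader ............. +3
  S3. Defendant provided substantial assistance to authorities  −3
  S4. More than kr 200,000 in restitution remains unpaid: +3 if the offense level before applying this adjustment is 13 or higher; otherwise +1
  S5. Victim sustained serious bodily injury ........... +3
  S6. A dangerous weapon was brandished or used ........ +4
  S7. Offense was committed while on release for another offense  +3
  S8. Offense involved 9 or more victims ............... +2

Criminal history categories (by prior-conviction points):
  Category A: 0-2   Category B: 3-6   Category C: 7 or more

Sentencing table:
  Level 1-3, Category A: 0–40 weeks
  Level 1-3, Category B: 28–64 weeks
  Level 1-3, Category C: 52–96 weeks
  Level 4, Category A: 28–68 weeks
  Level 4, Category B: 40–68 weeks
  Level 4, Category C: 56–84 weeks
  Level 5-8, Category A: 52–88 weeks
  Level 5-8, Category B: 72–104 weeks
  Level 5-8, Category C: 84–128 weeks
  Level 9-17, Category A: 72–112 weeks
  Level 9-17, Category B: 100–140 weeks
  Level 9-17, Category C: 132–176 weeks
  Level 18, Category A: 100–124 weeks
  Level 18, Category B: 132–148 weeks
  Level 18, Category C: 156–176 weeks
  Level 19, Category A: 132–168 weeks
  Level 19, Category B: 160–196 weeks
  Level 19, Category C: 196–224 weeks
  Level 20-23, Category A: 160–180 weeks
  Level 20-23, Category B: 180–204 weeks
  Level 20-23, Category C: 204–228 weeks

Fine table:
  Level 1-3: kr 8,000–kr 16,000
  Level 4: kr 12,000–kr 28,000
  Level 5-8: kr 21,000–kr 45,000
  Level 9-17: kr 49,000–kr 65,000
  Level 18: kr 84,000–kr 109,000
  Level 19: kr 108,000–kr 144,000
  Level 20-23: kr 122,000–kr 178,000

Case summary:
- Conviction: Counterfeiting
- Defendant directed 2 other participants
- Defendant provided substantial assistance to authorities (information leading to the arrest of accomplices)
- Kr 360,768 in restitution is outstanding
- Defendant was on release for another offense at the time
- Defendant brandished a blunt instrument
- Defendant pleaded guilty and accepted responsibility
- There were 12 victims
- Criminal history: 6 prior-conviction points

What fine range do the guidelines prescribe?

Base offense level for counterfeiting: 3.
S1 applies: 3 − 2 = 1.
S2 applies: 1 + 3 = 4.
S3 applies: 4 − 3 = 1.
S4 applies (level before this adjustment is 1 < 13, so +1): 1 + 1 = 2.
S6 applies: 2 + 4 = 6.
S7 applies: 6 + 3 = 9.
S8 applies: 9 + 2 = 11.
Final offense level: 11.
Level 11 falls in the 9-17 band.
Fine table: Level 9-17 → kr 49,000–kr 65,000.

kr 49,000–kr 65,000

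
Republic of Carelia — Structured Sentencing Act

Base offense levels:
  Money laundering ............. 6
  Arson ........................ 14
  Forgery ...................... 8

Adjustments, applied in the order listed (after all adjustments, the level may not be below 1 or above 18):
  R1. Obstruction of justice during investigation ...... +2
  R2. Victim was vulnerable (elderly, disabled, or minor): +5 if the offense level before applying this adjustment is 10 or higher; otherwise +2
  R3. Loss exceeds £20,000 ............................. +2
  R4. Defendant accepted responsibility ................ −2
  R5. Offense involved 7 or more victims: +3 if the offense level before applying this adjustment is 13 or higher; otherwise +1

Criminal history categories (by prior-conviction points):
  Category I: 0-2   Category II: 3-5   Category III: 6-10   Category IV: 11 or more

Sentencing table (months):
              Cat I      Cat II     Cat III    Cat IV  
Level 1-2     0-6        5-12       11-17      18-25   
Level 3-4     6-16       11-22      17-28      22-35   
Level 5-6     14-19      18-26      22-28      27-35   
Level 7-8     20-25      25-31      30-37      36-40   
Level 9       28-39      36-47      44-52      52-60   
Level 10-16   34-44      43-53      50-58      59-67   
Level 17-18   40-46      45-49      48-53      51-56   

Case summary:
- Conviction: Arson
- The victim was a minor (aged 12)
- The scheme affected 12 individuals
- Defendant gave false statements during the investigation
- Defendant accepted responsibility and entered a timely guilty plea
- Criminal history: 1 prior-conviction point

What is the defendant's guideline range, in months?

40-46 months

Base offense level for arson: 14.
R1 applies: 14 + 2 = 16.
R2 applies (level before this adjustment is 16 ≥ 10, so +5): 16 + 5 = 21.
R3 does not apply.
R4 applies: 21 − 2 = 19.
R5 applies (level before this adjustment is 19 ≥ 13, so +3): 19 + 3 = 22.
Level 22 exceeds the maximum of 18; capped at 18.
Final offense level: 18.
Criminal history: 1 prior point → Category I (0-2).
Level 18 falls in the 17-18 band.
Grid: Level 17-18 × Category I = 40-46 months.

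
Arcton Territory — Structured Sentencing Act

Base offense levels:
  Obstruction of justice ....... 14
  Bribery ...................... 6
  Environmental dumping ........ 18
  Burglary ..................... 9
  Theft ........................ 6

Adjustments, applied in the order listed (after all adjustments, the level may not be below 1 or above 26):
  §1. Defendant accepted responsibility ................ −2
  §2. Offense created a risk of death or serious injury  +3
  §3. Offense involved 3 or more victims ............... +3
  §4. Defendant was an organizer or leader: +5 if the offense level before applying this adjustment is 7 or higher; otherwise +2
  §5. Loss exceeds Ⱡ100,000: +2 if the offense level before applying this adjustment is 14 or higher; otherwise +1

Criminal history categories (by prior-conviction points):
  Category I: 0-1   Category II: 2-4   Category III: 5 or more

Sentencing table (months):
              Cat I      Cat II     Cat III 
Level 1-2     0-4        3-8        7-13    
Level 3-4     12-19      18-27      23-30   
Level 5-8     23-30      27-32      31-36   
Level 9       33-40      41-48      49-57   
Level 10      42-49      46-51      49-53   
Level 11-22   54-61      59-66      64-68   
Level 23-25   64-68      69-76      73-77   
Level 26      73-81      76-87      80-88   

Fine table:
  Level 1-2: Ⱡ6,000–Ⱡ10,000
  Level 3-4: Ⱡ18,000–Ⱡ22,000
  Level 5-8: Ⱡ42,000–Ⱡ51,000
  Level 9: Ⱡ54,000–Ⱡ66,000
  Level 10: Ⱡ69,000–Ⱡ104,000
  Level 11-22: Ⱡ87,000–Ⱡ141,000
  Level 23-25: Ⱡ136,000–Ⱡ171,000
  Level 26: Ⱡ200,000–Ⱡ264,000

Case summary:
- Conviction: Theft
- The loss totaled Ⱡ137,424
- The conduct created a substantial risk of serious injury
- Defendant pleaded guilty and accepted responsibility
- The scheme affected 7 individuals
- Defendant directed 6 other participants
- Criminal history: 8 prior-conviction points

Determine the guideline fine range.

Ⱡ87,000–Ⱡ141,000

Base offense level for theft: 6.
§1 applies: 6 − 2 = 4.
§2 applies: 4 + 3 = 7.
§3 applies: 7 + 3 = 10.
§4 applies (level before this adjustment is 10 ≥ 7, so +5): 10 + 5 = 15.
§5 applies (level before this adjustment is 15 ≥ 14, so +2): 15 + 2 = 17.
Final offense level: 17.
Level 17 falls in the 11-22 band.
Fine table: Level 11-22 → Ⱡ87,000–Ⱡ141,000.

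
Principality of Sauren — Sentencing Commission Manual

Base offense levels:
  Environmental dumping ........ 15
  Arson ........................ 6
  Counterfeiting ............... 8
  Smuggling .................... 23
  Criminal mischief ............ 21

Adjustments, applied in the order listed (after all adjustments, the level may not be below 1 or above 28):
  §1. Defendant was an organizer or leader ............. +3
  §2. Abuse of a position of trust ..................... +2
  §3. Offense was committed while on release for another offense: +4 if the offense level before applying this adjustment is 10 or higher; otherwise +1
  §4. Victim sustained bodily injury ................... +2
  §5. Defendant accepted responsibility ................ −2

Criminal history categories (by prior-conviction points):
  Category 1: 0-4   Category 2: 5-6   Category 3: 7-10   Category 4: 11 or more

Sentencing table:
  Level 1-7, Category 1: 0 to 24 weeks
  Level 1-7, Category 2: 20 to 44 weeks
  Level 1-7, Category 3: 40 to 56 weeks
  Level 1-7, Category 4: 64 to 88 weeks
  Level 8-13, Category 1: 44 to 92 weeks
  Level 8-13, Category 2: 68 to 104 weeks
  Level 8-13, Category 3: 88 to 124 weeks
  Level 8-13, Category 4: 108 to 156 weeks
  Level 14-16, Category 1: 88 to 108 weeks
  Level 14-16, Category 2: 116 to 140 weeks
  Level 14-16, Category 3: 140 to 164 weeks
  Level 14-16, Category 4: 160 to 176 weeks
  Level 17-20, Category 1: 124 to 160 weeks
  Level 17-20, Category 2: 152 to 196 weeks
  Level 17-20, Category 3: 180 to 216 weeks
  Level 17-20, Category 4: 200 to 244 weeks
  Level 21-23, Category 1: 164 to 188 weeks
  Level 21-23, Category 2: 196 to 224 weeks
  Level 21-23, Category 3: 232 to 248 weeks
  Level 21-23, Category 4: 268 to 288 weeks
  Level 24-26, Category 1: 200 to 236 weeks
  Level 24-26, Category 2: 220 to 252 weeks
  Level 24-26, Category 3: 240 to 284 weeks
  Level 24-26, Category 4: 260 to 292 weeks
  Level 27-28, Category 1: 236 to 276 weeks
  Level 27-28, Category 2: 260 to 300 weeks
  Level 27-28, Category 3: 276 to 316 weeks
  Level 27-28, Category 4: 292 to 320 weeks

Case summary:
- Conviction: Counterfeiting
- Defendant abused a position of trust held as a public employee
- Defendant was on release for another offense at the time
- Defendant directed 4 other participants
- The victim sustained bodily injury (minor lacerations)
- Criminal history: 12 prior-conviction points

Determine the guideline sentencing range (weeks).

Base offense level for counterfeiting: 8.
§1 applies: 8 + 3 = 11.
§2 applies: 11 + 2 = 13.
§3 applies (level before this adjustment is 13 ≥ 10, so +4): 13 + 4 = 17.
§4 applies: 17 + 2 = 19.
§5 does not apply.
Final offense level: 19.
Criminal history: 12 prior points → Category 4 (11+).
Level 19 falls in the 17-20 band.
Grid: Level 17-20 × Category 4 = 200-244 weeks.

200-244 weeks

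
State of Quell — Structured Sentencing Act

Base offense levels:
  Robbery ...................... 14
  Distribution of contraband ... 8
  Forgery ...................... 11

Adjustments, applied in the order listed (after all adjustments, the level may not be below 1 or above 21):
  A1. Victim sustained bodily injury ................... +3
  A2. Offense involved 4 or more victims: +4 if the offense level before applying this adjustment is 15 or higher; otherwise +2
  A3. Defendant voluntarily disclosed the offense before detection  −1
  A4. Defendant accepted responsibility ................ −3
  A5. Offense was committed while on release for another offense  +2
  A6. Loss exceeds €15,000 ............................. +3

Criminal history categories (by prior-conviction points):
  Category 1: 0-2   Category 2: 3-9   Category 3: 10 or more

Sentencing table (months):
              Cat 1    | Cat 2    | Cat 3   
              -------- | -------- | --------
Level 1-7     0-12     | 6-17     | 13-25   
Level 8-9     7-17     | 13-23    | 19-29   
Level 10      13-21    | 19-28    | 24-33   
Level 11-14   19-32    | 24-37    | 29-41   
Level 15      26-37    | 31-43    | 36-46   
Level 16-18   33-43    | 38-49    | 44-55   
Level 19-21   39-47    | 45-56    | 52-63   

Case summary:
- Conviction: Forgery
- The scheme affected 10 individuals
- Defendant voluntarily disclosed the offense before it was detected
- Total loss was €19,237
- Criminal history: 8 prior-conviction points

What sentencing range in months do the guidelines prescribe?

Base offense level for forgery: 11.
A1 does not apply.
A2 applies (level before this adjustment is 11 < 15, so +2): 11 + 2 = 13.
A3 applies: 13 − 1 = 12.
A6 applies: 12 + 3 = 15.
Final offense level: 15.
Criminal history: 8 prior points → Category 2 (3-9).
Level 15 falls in the 15 band.
Grid: Level 15 × Category 2 = 31-43 months.

31-43 months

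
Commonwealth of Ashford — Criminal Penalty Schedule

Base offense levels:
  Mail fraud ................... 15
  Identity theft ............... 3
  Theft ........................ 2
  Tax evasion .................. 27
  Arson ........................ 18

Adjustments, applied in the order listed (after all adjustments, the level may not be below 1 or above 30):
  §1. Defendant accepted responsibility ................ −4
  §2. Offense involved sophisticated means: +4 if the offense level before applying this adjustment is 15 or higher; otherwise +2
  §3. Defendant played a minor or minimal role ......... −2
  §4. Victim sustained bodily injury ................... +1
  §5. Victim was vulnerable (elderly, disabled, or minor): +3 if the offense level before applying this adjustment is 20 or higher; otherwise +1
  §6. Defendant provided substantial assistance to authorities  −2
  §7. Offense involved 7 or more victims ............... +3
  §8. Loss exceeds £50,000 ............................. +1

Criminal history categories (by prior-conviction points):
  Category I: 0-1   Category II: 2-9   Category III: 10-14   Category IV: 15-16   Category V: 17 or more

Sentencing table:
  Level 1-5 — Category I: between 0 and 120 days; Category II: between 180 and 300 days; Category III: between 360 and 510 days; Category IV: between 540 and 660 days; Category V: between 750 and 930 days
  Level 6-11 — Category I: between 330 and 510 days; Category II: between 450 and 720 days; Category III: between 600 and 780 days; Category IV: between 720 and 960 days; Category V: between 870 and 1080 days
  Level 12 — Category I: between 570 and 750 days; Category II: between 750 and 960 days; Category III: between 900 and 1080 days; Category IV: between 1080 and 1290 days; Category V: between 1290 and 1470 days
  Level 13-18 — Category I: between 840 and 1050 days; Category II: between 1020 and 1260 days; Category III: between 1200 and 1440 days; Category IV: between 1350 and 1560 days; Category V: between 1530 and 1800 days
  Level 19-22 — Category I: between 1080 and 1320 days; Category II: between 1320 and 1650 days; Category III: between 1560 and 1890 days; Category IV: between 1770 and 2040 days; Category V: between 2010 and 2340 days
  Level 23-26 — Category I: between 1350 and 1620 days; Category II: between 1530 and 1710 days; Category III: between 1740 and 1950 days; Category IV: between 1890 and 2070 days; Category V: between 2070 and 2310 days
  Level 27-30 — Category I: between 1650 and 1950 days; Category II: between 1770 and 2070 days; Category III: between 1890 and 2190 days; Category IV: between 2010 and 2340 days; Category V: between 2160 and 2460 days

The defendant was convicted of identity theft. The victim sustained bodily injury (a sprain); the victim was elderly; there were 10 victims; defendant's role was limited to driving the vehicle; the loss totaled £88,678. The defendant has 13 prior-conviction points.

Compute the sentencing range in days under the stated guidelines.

600-780 days

Base offense level for identity theft: 3.
§1 does not apply.
§2 does not apply.
§3 applies: 3 − 2 = 1.
§4 applies: 1 + 1 = 2.
§5 applies (level before this adjustment is 2 < 20, so +1): 2 + 1 = 3.
§6 does not apply.
§7 applies: 3 + 3 = 6.
§8 applies: 6 + 1 = 7.
Final offense level: 7.
Criminal history: 13 prior points → Category III (10-14).
Level 7 falls in the 6-11 band.
Grid: Level 6-11 × Category III = 600-780 days.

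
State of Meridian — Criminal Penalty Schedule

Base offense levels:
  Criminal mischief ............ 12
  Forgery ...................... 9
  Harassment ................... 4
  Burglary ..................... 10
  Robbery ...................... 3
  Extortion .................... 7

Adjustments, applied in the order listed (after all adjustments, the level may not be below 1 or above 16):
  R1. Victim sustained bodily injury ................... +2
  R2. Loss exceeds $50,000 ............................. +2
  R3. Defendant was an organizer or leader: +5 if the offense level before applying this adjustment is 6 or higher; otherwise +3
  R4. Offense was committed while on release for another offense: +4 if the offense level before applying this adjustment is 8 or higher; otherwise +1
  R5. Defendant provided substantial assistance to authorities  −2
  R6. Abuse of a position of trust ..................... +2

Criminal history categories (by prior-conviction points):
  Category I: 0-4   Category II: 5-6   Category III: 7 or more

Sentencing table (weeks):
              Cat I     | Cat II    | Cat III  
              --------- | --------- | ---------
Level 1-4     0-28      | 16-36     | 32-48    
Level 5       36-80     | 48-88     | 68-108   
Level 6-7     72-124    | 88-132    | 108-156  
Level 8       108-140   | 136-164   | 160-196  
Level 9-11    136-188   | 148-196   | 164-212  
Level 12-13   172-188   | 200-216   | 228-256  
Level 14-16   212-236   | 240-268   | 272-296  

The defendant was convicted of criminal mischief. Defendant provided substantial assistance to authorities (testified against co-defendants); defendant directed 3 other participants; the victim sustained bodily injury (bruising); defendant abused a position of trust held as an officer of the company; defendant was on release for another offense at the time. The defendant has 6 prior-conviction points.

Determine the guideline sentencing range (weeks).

Base offense level for criminal mischief: 12.
R1 applies: 12 + 2 = 14.
R3 applies (level before this adjustment is 14 ≥ 6, so +5): 14 + 5 = 19.
R4 applies (level before this adjustment is 19 ≥ 8, so +4): 19 + 4 = 23.
R5 applies: 23 − 2 = 21.
R6 applies: 21 + 2 = 23.
Level 23 exceeds the maximum of 16; capped at 16.
Final offense level: 16.
Criminal history: 6 prior points → Category II (5-6).
Level 16 falls in the 14-16 band.
Grid: Level 14-16 × Category II = 240-268 weeks.

240-268 weeks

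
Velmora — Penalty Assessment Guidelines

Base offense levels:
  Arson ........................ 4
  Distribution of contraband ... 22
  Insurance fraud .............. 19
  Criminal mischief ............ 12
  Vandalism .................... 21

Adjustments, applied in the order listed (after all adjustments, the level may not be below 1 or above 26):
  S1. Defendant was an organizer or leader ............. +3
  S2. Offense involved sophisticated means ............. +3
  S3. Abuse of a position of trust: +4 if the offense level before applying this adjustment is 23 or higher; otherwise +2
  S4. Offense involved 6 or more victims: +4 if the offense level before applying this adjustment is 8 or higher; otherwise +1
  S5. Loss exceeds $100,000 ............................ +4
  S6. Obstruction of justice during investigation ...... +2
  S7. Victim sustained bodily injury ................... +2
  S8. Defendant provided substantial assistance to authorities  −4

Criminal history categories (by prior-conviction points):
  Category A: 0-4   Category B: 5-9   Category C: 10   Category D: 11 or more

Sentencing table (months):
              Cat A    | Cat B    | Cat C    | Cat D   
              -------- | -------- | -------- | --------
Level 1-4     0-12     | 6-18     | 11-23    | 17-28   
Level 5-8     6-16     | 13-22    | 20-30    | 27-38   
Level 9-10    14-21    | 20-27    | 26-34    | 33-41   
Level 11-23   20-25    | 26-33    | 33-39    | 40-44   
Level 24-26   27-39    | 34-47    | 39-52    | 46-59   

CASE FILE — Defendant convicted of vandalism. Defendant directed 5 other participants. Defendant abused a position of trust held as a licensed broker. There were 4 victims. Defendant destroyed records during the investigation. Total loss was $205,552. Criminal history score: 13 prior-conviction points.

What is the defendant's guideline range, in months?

46-59 months

Base offense level for vandalism: 21.
S1 applies: 21 + 3 = 24.
S3 applies (level before this adjustment is 24 ≥ 23, so +4): 24 + 4 = 28.
S4 does not apply.
S5 applies: 28 + 4 = 32.
S6 applies: 32 + 2 = 34.
Level 34 exceeds the maximum of 26; capped at 26.
Final offense level: 26.
Criminal history: 13 prior points → Category D (11+).
Level 26 falls in the 24-26 band.
Grid: Level 24-26 × Category D = 46-59 months.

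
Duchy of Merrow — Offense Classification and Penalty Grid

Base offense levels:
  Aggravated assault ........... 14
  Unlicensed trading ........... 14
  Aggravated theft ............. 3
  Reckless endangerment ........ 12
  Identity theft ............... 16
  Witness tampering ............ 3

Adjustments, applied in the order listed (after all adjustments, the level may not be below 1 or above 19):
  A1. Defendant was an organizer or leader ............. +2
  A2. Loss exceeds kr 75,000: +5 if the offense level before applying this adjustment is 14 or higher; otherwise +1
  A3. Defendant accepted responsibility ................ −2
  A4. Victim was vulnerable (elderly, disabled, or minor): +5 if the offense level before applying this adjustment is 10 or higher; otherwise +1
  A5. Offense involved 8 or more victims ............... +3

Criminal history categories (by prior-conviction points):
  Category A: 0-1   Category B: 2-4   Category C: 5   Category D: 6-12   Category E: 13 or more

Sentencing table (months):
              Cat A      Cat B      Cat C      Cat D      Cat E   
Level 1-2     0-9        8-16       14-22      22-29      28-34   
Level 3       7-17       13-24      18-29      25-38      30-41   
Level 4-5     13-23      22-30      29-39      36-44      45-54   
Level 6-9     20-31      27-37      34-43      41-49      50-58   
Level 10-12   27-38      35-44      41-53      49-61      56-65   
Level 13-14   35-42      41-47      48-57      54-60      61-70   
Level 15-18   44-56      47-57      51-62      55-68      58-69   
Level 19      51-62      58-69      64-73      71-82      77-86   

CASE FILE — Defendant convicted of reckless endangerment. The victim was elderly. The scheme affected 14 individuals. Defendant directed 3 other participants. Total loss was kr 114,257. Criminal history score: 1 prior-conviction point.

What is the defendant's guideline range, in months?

51-62 months

Base offense level for reckless endangerment: 12.
A1 applies: 12 + 2 = 14.
A2 applies (level before this adjustment is 14 ≥ 14, so +5): 14 + 5 = 19.
A4 applies (level before this adjustment is 19 ≥ 10, so +5): 19 + 5 = 24.
A5 applies: 24 + 3 = 27.
Level 27 exceeds the maximum of 19; capped at 19.
Final offense level: 19.
Criminal history: 1 prior point → Category A (0-1).
Level 19 falls in the 19 band.
Grid: Level 19 × Category A = 51-62 months.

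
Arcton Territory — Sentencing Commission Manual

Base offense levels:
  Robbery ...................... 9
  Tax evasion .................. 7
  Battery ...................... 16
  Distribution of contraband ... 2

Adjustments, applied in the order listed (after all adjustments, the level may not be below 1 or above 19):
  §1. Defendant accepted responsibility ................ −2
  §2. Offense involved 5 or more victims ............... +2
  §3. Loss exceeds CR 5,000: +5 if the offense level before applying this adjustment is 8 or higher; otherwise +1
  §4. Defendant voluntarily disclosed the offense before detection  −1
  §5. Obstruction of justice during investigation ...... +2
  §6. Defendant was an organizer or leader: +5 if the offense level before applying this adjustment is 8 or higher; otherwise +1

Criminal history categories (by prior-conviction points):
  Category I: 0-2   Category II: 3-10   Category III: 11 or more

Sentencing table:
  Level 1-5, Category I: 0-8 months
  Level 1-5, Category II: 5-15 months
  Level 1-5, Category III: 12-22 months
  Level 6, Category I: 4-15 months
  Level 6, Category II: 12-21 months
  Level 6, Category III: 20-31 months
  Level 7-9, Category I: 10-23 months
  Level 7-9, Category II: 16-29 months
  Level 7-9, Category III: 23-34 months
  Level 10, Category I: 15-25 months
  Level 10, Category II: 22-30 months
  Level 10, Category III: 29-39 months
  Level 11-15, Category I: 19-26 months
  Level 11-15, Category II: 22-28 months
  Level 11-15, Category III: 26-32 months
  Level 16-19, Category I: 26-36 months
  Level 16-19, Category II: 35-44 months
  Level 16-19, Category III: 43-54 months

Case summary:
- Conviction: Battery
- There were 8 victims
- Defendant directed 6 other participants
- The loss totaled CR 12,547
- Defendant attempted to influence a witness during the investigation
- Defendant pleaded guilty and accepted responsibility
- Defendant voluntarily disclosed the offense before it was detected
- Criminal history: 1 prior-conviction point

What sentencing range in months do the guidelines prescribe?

Base offense level for battery: 16.
§1 applies: 16 − 2 = 14.
§2 applies: 14 + 2 = 16.
§3 applies (level before this adjustment is 16 ≥ 8, so +5): 16 + 5 = 21.
§4 applies: 21 − 1 = 20.
§5 applies: 20 + 2 = 22.
§6 applies (level before this adjustment is 22 ≥ 8, so +5): 22 + 5 = 27.
Level 27 exceeds the maximum of 19; capped at 19.
Final offense level: 19.
Criminal history: 1 prior point → Category I (0-2).
Level 19 falls in the 16-19 band.
Grid: Level 16-19 × Category I = 26-36 months.

26-36 months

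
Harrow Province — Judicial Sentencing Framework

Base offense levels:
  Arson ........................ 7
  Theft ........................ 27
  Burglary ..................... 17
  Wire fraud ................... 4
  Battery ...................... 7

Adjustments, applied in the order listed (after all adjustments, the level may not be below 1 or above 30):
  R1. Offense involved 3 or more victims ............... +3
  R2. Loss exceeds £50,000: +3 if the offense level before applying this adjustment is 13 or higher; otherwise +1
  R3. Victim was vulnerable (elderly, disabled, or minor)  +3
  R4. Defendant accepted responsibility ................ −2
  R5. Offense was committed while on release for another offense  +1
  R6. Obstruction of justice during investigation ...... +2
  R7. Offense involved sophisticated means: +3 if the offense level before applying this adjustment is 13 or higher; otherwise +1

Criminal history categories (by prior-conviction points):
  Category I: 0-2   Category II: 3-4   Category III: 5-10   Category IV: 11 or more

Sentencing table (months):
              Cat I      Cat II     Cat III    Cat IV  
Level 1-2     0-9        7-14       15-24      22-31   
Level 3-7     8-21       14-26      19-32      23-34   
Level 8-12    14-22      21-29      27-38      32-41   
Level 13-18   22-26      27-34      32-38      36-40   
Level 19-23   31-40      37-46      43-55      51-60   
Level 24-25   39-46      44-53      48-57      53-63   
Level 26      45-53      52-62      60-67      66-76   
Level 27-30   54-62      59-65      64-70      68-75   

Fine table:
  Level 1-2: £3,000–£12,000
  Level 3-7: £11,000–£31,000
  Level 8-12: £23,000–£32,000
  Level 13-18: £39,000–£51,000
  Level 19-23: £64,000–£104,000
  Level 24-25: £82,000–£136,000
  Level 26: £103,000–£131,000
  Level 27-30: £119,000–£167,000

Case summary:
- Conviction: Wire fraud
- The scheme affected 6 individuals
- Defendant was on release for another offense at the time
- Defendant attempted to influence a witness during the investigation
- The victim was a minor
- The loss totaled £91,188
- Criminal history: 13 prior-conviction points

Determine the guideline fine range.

£39,000–£51,000

Base offense level for wire fraud: 4.
R1 applies: 4 + 3 = 7.
R2 applies (level before this adjustment is 7 < 13, so +1): 7 + 1 = 8.
R3 applies: 8 + 3 = 11.
R5 applies: 11 + 1 = 12.
R6 applies: 12 + 2 = 14.
Final offense level: 14.
Level 14 falls in the 13-18 band.
Fine table: Level 13-18 → £39,000–£51,000.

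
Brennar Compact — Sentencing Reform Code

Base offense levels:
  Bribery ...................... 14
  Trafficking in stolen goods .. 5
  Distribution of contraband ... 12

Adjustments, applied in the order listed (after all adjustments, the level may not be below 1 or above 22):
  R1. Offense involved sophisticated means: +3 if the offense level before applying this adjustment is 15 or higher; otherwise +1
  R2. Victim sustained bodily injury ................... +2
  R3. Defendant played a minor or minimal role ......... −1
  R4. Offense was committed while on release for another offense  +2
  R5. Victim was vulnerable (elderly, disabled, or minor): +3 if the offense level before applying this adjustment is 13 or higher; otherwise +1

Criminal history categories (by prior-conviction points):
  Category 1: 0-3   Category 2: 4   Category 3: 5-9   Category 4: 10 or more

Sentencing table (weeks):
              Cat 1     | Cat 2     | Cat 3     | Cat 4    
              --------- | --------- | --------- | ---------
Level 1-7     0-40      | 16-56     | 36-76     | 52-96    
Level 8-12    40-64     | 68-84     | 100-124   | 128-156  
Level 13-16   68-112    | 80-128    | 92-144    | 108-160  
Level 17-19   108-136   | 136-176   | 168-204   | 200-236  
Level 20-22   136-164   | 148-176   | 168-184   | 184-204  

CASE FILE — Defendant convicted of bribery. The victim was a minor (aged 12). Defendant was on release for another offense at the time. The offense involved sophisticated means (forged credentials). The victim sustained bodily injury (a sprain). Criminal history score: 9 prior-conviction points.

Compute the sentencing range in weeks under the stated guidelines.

Base offense level for bribery: 14.
R1 applies (level before this adjustment is 14 < 15, so +1): 14 + 1 = 15.
R2 applies: 15 + 2 = 17.
R4 applies: 17 + 2 = 19.
R5 applies (level before this adjustment is 19 ≥ 13, so +3): 19 + 3 = 22.
Final offense level: 22.
Criminal history: 9 prior points → Category 3 (5-9).
Level 22 falls in the 20-22 band.
Grid: Level 20-22 × Category 3 = 168-184 weeks.

168-184 weeks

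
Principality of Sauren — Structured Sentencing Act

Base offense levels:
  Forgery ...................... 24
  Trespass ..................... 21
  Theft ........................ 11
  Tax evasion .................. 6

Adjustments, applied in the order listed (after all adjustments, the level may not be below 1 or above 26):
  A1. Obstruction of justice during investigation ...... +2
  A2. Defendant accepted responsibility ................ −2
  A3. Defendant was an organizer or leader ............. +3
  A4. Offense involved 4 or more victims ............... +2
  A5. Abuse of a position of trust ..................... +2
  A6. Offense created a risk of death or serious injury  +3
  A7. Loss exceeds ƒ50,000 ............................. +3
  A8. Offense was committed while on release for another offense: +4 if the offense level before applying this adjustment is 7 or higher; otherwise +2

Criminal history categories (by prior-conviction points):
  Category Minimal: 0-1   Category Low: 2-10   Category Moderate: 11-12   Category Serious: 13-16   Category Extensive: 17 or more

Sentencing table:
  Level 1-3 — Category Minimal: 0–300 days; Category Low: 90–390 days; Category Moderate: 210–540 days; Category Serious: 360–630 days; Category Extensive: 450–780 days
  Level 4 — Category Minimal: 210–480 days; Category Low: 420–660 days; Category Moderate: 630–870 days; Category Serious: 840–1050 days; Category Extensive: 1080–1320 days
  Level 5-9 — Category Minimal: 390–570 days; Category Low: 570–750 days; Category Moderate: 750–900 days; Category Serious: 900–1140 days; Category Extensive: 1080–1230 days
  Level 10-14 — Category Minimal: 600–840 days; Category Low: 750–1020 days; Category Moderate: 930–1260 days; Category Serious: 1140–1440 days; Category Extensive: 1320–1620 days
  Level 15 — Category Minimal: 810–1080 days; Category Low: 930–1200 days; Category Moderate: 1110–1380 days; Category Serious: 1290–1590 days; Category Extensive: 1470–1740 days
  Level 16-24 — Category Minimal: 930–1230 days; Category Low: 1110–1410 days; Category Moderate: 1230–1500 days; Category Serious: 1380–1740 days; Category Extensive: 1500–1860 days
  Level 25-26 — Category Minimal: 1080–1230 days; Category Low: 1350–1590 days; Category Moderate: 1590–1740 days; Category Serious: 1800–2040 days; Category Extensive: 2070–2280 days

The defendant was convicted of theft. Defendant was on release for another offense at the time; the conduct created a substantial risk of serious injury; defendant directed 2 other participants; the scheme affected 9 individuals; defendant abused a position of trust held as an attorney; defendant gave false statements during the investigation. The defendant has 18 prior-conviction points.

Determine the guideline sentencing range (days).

Base offense level for theft: 11.
A1 applies: 11 + 2 = 13.
A2 does not apply.
A3 applies: 13 + 3 = 16.
A4 applies: 16 + 2 = 18.
A5 applies: 18 + 2 = 20.
A6 applies: 20 + 3 = 23.
A8 applies (level before this adjustment is 23 ≥ 7, so +4): 23 + 4 = 27.
Level 27 exceeds the maximum of 26; capped at 26.
Final offense level: 26.
Criminal history: 18 prior points → Category Extensive (17+).
Level 26 falls in the 25-26 band.
Grid: Level 25-26 × Category Extensive = 2070-2280 days.

2070-2280 days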